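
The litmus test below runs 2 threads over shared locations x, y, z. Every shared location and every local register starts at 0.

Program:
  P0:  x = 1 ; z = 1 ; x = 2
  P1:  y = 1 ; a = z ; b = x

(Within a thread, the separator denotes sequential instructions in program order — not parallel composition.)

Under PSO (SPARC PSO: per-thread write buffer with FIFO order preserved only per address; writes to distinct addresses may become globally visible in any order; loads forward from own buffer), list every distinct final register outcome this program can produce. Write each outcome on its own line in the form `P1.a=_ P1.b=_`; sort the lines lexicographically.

outcome vector order: (P1.a,P1.b)
|PSO outcomes| = 6

P1.a=0 P1.b=0
P1.a=0 P1.b=1
P1.a=0 P1.b=2
P1.a=1 P1.b=0
P1.a=1 P1.b=1
P1.a=1 P1.b=2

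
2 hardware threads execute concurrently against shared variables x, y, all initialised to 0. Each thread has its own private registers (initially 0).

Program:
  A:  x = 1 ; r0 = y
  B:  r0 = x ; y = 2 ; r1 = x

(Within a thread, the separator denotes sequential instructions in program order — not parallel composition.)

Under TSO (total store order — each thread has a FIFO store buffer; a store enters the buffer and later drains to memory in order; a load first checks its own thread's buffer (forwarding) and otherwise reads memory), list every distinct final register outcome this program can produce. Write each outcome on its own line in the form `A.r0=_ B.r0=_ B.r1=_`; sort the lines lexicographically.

outcome vector order: (A.r0,B.r0,B.r1)
|TSO outcomes| = 6

A.r0=0 B.r0=0 B.r1=0
A.r0=0 B.r0=0 B.r1=1
A.r0=0 B.r0=1 B.r1=1
A.r0=2 B.r0=0 B.r1=0
A.r0=2 B.r0=0 B.r1=1
A.r0=2 B.r0=1 B.r1=1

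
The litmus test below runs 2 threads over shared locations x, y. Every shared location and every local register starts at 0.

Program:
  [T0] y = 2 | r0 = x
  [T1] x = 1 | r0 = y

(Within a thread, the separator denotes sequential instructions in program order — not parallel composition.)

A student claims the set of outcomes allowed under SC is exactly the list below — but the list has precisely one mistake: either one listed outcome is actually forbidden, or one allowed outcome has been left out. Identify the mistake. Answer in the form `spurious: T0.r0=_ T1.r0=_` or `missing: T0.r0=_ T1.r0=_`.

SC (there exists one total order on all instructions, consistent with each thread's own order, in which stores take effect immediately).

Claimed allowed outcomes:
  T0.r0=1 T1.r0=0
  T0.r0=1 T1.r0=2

missing: T0.r0=0 T1.r0=2

outcome vector order: (T0.r0,T1.r0)
under SC → (0,2); (1,0); (1,2)
SC∖claimed = {(0,2)}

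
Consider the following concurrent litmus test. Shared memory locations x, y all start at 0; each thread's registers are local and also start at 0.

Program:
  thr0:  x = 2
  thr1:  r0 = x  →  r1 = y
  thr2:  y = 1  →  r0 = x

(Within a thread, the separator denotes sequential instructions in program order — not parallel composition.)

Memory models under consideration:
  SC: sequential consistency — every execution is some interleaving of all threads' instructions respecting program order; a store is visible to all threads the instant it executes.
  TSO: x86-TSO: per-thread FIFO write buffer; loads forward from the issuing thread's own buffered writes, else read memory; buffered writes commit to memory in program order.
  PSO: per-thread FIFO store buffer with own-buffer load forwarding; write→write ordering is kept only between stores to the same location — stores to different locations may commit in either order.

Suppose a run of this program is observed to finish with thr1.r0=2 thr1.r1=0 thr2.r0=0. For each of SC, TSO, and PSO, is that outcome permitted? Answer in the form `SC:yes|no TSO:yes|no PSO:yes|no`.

SC:no TSO:yes PSO:yes

outcome vector order: (thr1.r0,thr1.r1,thr2.r0)
under SC → 000 002 010 012 202 210 212
under TSO → 000 002 010 012 200 202 210 212
under PSO → 000 002 010 012 200 202 210 212
target 200 ∈ {TSO,PSO}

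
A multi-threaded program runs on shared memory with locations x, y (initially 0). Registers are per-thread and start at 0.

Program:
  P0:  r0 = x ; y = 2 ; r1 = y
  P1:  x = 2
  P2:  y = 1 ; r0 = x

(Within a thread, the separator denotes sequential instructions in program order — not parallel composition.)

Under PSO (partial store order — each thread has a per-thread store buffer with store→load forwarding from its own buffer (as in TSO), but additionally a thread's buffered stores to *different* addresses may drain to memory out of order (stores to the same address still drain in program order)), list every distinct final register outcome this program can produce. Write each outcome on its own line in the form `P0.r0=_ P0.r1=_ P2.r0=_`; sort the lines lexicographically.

P0.r0=0 P0.r1=1 P2.r0=0
P0.r0=0 P0.r1=1 P2.r0=2
P0.r0=0 P0.r1=2 P2.r0=0
P0.r0=0 P0.r1=2 P2.r0=2
P0.r0=2 P0.r1=1 P2.r0=0
P0.r0=2 P0.r1=1 P2.r0=2
P0.r0=2 P0.r1=2 P2.r0=0
P0.r0=2 P0.r1=2 P2.r0=2

outcome vector order: (P0.r0,P0.r1,P2.r0)
|PSO outcomes| = 8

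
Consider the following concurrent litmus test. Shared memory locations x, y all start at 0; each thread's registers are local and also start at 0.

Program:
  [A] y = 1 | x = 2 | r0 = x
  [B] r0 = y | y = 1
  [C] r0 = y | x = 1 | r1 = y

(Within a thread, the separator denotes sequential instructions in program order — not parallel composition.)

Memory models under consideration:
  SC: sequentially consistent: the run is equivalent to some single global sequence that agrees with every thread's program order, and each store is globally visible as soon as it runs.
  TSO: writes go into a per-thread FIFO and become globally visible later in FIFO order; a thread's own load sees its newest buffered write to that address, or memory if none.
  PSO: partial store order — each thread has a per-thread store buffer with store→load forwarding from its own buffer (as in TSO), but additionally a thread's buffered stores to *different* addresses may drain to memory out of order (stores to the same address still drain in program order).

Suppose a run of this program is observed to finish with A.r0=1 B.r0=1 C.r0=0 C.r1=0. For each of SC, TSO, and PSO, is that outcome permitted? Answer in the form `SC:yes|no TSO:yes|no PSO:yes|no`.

outcome vector order: (A.r0,B.r0,C.r0,C.r1)
SC: 10 outcomes — {1/0/0/1, 1/0/1/1, 1/1/0/1, 1/1/1/1, 2/0/0/0, 2/0/0/1, 2/0/1/1, 2/1/0/0, 2/1/0/1, 2/1/1/1}
TSO: 12 outcomes — {1/0/0/0, 1/0/0/1, 1/0/1/1, 1/1/0/0, 1/1/0/1, 1/1/1/1, 2/0/0/0, 2/0/0/1, 2/0/1/1, 2/1/0/0, 2/1/0/1, 2/1/1/1}
PSO: 12 outcomes — {1/0/0/0, 1/0/0/1, 1/0/1/1, 1/1/0/0, 1/1/0/1, 1/1/1/1, 2/0/0/0, 2/0/0/1, 2/0/1/1, 2/1/0/0, 2/1/0/1, 2/1/1/1}
target 1/1/0/0 ∈ {TSO,PSO}

SC:no TSO:yes PSO:yes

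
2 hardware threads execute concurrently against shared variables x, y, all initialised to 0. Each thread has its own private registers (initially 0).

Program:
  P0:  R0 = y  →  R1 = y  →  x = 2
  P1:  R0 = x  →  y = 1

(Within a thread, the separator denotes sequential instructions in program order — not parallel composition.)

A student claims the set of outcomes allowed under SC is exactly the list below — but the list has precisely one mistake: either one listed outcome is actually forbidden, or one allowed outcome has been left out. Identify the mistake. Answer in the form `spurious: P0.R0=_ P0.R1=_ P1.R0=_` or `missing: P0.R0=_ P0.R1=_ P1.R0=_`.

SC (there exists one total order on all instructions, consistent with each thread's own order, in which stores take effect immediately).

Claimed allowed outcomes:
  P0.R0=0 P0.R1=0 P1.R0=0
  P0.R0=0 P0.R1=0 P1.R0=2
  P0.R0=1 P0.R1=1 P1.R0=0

missing: P0.R0=0 P0.R1=1 P1.R0=0

outcome vector order: (P0.R0,P0.R1,P1.R0)
SC: 4 outcomes — {<0 0 0>, <0 0 2>, <0 1 0>, <1 1 0>}
SC∖claimed = {<0 1 0>}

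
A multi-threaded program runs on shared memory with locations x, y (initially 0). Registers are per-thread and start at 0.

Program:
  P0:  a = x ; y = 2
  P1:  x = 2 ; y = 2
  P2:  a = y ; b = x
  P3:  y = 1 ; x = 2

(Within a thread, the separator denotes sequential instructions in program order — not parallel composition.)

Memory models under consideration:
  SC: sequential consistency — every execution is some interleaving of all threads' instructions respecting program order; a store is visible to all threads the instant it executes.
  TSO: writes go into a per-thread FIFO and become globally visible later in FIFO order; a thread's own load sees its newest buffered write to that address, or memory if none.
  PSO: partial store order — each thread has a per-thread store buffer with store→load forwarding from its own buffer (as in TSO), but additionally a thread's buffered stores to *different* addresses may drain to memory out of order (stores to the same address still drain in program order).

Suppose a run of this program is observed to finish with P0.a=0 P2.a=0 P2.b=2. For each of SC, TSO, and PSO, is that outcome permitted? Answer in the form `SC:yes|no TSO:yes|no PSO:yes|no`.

outcome vector order: (P0.a,P2.a,P2.b)
under SC → <0 0 0> <0 0 2> <0 1 0> <0 1 2> <0 2 0> <0 2 2> <2 0 0> <2 0 2> <2 1 0> <2 1 2> <2 2 2>
under TSO → <0 0 0> <0 0 2> <0 1 0> <0 1 2> <0 2 0> <0 2 2> <2 0 0> <2 0 2> <2 1 0> <2 1 2> <2 2 2>
under PSO → <0 0 0> <0 0 2> <0 1 0> <0 1 2> <0 2 0> <0 2 2> <2 0 0> <2 0 2> <2 1 0> <2 1 2> <2 2 0> <2 2 2>
target <0 0 2> ∈ {SC,TSO,PSO}

SC:yes TSO:yes PSO:yes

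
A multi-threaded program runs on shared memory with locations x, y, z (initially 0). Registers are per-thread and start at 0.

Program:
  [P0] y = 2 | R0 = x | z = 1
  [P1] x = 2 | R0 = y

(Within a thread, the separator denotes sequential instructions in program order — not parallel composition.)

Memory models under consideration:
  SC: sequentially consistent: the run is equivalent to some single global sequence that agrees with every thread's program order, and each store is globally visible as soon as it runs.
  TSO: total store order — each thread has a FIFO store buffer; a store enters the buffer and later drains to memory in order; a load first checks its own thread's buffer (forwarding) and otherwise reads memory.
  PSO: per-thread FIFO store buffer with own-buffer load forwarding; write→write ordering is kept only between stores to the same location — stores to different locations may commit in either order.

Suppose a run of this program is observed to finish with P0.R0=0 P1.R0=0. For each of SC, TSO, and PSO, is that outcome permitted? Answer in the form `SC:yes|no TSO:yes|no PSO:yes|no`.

SC:no TSO:yes PSO:yes

outcome vector order: (P0.R0,P1.R0)
[SC] allowed = {<0 2> <2 0> <2 2>}
[TSO] allowed = {<0 0> <0 2> <2 0> <2 2>}
[PSO] allowed = {<0 0> <0 2> <2 0> <2 2>}
target <0 0> ∈ {TSO,PSO}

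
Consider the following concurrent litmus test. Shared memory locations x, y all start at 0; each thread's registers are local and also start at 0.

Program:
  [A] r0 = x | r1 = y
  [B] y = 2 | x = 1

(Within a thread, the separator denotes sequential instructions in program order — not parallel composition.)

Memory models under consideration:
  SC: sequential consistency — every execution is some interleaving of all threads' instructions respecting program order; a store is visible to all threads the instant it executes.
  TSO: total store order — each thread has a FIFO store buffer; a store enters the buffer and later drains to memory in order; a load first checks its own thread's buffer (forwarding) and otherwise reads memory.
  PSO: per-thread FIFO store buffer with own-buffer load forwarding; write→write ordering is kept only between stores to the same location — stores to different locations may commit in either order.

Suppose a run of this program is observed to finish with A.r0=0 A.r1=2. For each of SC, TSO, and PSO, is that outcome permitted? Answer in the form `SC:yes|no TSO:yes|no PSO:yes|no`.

SC:yes TSO:yes PSO:yes

outcome vector order: (A.r0,A.r1)
under SC → 00; 02; 12
under TSO → 00; 02; 12
under PSO → 00; 02; 10; 12
target 02 ∈ {SC,TSO,PSO}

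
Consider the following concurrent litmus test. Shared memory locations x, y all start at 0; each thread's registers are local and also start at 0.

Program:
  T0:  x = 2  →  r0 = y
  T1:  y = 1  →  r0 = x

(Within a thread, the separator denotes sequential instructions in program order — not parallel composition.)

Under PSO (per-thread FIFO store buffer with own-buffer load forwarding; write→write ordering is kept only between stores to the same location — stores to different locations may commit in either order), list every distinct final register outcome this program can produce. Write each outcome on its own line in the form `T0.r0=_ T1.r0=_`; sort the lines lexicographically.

T0.r0=0 T1.r0=0
T0.r0=0 T1.r0=2
T0.r0=1 T1.r0=0
T0.r0=1 T1.r0=2

outcome vector order: (T0.r0,T1.r0)
|PSO outcomes| = 4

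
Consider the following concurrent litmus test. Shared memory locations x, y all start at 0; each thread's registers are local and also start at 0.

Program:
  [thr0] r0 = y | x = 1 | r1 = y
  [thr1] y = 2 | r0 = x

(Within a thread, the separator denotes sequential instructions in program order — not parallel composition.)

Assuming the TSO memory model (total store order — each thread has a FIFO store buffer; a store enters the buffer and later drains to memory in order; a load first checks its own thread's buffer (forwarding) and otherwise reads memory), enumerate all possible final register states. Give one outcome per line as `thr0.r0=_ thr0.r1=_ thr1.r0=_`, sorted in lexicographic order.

thr0.r0=0 thr0.r1=0 thr1.r0=0
thr0.r0=0 thr0.r1=0 thr1.r0=1
thr0.r0=0 thr0.r1=2 thr1.r0=0
thr0.r0=0 thr0.r1=2 thr1.r0=1
thr0.r0=2 thr0.r1=2 thr1.r0=0
thr0.r0=2 thr0.r1=2 thr1.r0=1

outcome vector order: (thr0.r0,thr0.r1,thr1.r0)
|TSO outcomes| = 6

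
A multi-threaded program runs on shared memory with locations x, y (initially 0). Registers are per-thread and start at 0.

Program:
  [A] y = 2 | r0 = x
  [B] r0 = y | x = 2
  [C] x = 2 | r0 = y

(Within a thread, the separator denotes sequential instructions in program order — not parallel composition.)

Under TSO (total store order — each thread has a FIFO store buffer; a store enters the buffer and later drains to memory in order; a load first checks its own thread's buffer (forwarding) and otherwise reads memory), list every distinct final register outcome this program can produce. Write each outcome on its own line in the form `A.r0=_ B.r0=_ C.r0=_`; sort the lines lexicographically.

A.r0=0 B.r0=0 C.r0=0
A.r0=0 B.r0=0 C.r0=2
A.r0=0 B.r0=2 C.r0=0
A.r0=0 B.r0=2 C.r0=2
A.r0=2 B.r0=0 C.r0=0
A.r0=2 B.r0=0 C.r0=2
A.r0=2 B.r0=2 C.r0=0
A.r0=2 B.r0=2 C.r0=2

outcome vector order: (A.r0,B.r0,C.r0)
|TSO outcomes| = 8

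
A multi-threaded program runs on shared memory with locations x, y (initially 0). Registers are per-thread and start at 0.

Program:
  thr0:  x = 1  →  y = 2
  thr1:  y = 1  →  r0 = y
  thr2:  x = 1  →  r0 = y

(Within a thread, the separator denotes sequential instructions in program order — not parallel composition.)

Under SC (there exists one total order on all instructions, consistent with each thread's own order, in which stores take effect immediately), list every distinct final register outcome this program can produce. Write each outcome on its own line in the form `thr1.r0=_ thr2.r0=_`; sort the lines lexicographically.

outcome vector order: (thr1.r0,thr2.r0)
|SC outcomes| = 6

thr1.r0=1 thr2.r0=0
thr1.r0=1 thr2.r0=1
thr1.r0=1 thr2.r0=2
thr1.r0=2 thr2.r0=0
thr1.r0=2 thr2.r0=1
thr1.r0=2 thr2.r0=2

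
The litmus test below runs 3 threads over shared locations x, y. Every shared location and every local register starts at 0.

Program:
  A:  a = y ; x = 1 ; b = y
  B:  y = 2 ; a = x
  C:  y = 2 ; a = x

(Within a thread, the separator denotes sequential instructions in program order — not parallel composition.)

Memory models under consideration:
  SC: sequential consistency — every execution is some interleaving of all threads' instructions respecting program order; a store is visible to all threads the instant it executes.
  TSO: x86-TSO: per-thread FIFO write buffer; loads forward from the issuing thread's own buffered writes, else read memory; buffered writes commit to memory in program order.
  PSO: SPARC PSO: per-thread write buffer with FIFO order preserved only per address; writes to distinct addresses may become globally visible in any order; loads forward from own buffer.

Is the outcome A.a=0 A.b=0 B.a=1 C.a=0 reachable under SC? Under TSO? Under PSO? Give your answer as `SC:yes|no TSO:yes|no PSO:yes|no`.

SC:no TSO:yes PSO:yes

outcome vector order: (A.a,A.b,B.a,C.a)
SC (9): 0011; 0200; 0201; 0210; 0211; 2200; 2201; 2210; 2211
TSO (12): 0000; 0001; 0010; 0011; 0200; 0201; 0210; 0211; 2200; 2201; 2210; 2211
PSO (12): 0000; 0001; 0010; 0011; 0200; 0201; 0210; 0211; 2200; 2201; 2210; 2211
target 0010 ∈ {TSO,PSO}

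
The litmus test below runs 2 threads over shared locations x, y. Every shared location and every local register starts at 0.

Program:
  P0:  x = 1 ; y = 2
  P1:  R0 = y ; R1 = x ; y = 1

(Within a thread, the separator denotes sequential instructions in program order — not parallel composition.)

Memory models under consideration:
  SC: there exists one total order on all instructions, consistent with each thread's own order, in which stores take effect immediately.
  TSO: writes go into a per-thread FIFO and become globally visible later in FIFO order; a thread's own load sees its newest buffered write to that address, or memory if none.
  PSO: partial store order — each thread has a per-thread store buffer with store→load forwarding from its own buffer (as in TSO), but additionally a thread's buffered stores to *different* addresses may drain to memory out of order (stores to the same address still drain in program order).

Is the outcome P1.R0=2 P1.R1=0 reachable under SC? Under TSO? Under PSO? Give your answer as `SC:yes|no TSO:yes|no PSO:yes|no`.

SC:no TSO:no PSO:yes

outcome vector order: (P1.R0,P1.R1)
under SC → 00, 01, 21
under TSO → 00, 01, 21
under PSO → 00, 01, 20, 21
target 20 ∈ {PSO}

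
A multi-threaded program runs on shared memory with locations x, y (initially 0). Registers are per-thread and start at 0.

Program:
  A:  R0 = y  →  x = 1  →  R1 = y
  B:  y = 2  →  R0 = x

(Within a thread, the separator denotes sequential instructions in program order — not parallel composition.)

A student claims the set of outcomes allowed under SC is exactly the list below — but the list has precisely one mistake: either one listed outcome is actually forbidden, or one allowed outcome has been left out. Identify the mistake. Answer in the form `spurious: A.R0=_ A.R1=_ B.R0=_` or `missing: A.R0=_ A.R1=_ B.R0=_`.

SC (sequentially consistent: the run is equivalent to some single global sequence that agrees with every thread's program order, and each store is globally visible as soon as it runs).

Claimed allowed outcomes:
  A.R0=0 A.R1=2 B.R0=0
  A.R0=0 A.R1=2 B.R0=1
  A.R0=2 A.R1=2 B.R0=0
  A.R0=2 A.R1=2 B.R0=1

missing: A.R0=0 A.R1=0 B.R0=1

outcome vector order: (A.R0,A.R1,B.R0)
under SC → (0,0,1), (0,2,0), (0,2,1), (2,2,0), (2,2,1)
SC∖claimed = {(0,0,1)}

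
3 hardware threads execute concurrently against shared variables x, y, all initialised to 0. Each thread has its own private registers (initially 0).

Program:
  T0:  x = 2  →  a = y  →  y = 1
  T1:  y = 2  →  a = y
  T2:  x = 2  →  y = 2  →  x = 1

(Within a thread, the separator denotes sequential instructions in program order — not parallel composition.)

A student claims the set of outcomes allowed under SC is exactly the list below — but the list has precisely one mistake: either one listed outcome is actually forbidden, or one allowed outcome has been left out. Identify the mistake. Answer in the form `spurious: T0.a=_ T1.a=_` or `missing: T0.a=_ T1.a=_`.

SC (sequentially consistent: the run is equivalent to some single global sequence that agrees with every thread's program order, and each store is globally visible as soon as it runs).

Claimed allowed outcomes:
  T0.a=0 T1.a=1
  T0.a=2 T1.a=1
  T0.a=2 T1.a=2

outcome vector order: (T0.a,T1.a)
under SC → (0,1); (0,2); (2,1); (2,2)
SC∖claimed = {(0,2)}

missing: T0.a=0 T1.a=2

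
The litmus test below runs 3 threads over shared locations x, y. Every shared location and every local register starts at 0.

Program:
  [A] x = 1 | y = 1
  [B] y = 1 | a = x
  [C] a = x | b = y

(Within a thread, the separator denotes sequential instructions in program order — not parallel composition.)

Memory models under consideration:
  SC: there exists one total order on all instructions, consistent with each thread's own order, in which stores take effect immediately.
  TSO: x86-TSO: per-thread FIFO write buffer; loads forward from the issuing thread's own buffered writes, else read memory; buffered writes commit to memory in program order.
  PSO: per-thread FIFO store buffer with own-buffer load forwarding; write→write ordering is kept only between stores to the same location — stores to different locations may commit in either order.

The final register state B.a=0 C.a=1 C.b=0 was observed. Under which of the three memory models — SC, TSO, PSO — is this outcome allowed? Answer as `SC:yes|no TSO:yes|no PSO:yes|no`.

outcome vector order: (B.a,C.a,C.b)
under SC → 0/0/0; 0/0/1; 0/1/1; 1/0/0; 1/0/1; 1/1/0; 1/1/1
under TSO → 0/0/0; 0/0/1; 0/1/0; 0/1/1; 1/0/0; 1/0/1; 1/1/0; 1/1/1
under PSO → 0/0/0; 0/0/1; 0/1/0; 0/1/1; 1/0/0; 1/0/1; 1/1/0; 1/1/1
target 0/1/0 ∈ {TSO,PSO}

SC:no TSO:yes PSO:yes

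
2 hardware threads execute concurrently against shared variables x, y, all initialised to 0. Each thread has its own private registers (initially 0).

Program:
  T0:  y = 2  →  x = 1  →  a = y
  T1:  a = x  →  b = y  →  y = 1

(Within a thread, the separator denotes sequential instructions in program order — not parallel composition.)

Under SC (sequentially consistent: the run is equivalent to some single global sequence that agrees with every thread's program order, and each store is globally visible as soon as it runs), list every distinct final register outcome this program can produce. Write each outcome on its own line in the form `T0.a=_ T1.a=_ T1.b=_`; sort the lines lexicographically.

outcome vector order: (T0.a,T1.a,T1.b)
|SC outcomes| = 6

T0.a=1 T1.a=0 T1.b=0
T0.a=1 T1.a=0 T1.b=2
T0.a=1 T1.a=1 T1.b=2
T0.a=2 T1.a=0 T1.b=0
T0.a=2 T1.a=0 T1.b=2
T0.a=2 T1.a=1 T1.b=2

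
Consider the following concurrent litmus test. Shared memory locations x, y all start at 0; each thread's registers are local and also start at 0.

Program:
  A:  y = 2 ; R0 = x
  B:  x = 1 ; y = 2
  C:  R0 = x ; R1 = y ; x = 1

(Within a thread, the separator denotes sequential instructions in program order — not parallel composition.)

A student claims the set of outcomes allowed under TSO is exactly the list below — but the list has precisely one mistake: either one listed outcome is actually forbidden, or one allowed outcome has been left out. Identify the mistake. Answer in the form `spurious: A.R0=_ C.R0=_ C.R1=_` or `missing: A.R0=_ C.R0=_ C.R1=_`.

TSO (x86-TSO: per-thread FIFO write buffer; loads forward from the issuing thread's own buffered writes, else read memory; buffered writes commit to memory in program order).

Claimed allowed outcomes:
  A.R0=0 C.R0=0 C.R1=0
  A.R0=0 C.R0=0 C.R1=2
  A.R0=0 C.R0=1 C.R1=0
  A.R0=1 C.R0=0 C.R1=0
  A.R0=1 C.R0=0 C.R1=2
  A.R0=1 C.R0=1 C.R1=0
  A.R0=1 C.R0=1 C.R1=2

outcome vector order: (A.R0,C.R0,C.R1)
under TSO → 0/0/0 0/0/2 0/1/0 0/1/2 1/0/0 1/0/2 1/1/0 1/1/2
TSO∖claimed = {0/1/2}

missing: A.R0=0 C.R0=1 C.R1=2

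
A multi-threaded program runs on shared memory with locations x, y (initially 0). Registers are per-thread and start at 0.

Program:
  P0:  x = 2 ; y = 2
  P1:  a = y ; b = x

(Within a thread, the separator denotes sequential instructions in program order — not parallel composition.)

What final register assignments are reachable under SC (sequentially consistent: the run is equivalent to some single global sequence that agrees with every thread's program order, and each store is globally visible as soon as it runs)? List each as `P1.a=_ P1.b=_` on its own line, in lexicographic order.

P1.a=0 P1.b=0
P1.a=0 P1.b=2
P1.a=2 P1.b=2

outcome vector order: (P1.a,P1.b)
|SC outcomes| = 3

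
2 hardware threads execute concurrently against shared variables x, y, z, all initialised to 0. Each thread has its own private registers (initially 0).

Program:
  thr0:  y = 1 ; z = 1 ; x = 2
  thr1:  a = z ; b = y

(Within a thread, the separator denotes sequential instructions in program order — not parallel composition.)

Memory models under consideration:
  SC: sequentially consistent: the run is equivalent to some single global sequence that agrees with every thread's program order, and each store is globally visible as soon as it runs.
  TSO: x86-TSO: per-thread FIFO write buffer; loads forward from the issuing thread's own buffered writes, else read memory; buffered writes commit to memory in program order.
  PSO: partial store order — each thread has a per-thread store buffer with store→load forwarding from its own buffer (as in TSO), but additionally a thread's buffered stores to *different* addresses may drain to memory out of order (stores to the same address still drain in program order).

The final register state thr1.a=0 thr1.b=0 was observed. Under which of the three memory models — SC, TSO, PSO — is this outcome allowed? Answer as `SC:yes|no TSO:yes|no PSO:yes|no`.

outcome vector order: (thr1.a,thr1.b)
SC: 3 outcomes — {0/0 0/1 1/1}
TSO: 3 outcomes — {0/0 0/1 1/1}
PSO: 4 outcomes — {0/0 0/1 1/0 1/1}
target 0/0 ∈ {SC,TSO,PSO}

SC:yes TSO:yes PSO:yes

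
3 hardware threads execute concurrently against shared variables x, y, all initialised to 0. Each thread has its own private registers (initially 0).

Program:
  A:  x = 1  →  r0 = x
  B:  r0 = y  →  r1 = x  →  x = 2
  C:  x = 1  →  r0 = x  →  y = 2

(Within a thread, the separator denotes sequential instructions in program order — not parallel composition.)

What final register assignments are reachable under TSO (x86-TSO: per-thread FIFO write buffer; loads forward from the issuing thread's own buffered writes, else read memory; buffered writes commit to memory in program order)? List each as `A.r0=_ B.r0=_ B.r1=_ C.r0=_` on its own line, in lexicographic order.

A.r0=1 B.r0=0 B.r1=0 C.r0=1
A.r0=1 B.r0=0 B.r1=0 C.r0=2
A.r0=1 B.r0=0 B.r1=1 C.r0=1
A.r0=1 B.r0=0 B.r1=1 C.r0=2
A.r0=1 B.r0=2 B.r1=1 C.r0=1
A.r0=2 B.r0=0 B.r1=0 C.r0=1
A.r0=2 B.r0=0 B.r1=0 C.r0=2
A.r0=2 B.r0=0 B.r1=1 C.r0=1
A.r0=2 B.r0=0 B.r1=1 C.r0=2
A.r0=2 B.r0=2 B.r1=1 C.r0=1

outcome vector order: (A.r0,B.r0,B.r1,C.r0)
|TSO outcomes| = 10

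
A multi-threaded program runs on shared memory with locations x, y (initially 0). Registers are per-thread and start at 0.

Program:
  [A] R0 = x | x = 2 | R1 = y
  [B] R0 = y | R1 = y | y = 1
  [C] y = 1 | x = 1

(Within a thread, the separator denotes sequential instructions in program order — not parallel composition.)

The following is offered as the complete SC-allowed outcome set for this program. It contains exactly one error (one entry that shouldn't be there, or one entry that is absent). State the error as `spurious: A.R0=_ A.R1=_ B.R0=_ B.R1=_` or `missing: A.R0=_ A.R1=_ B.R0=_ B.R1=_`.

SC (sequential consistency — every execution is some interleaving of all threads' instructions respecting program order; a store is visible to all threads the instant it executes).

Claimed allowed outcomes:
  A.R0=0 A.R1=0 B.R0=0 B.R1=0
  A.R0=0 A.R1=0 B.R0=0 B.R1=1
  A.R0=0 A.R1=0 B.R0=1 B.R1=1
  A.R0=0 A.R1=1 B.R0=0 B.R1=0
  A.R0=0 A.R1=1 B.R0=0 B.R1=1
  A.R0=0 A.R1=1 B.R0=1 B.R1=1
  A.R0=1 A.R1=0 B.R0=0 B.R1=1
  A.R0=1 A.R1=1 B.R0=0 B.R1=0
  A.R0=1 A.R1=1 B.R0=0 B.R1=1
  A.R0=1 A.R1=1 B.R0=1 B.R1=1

spurious: A.R0=1 A.R1=0 B.R0=0 B.R1=1

outcome vector order: (A.R0,A.R1,B.R0,B.R1)
[SC] allowed = {<0 0 0 0>, <0 0 0 1>, <0 0 1 1>, <0 1 0 0>, <0 1 0 1>, <0 1 1 1>, <1 1 0 0>, <1 1 0 1>, <1 1 1 1>}
claimed∖SC = {<1 0 0 1>}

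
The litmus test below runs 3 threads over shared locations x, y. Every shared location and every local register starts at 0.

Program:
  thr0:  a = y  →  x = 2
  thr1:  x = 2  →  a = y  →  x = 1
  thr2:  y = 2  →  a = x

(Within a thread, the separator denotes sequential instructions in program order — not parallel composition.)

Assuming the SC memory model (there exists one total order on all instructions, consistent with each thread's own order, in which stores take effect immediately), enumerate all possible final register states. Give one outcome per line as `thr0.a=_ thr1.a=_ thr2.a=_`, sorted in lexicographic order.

thr0.a=0 thr1.a=0 thr2.a=1
thr0.a=0 thr1.a=0 thr2.a=2
thr0.a=0 thr1.a=2 thr2.a=0
thr0.a=0 thr1.a=2 thr2.a=1
thr0.a=0 thr1.a=2 thr2.a=2
thr0.a=2 thr1.a=0 thr2.a=1
thr0.a=2 thr1.a=0 thr2.a=2
thr0.a=2 thr1.a=2 thr2.a=0
thr0.a=2 thr1.a=2 thr2.a=1
thr0.a=2 thr1.a=2 thr2.a=2

outcome vector order: (thr0.a,thr1.a,thr2.a)
|SC outcomes| = 10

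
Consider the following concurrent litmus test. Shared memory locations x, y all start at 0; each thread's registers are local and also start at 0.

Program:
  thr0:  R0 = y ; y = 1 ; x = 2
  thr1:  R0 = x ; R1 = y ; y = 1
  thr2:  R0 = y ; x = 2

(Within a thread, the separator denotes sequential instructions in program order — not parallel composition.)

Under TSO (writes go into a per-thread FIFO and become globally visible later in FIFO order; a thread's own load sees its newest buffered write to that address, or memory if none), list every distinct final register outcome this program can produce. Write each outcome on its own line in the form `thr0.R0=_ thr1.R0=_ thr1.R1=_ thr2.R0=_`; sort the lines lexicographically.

thr0.R0=0 thr1.R0=0 thr1.R1=0 thr2.R0=0
thr0.R0=0 thr1.R0=0 thr1.R1=0 thr2.R0=1
thr0.R0=0 thr1.R0=0 thr1.R1=1 thr2.R0=0
thr0.R0=0 thr1.R0=0 thr1.R1=1 thr2.R0=1
thr0.R0=0 thr1.R0=2 thr1.R1=0 thr2.R0=0
thr0.R0=0 thr1.R0=2 thr1.R1=1 thr2.R0=0
thr0.R0=0 thr1.R0=2 thr1.R1=1 thr2.R0=1
thr0.R0=1 thr1.R0=0 thr1.R1=0 thr2.R0=0
thr0.R0=1 thr1.R0=0 thr1.R1=0 thr2.R0=1
thr0.R0=1 thr1.R0=2 thr1.R1=0 thr2.R0=0

outcome vector order: (thr0.R0,thr1.R0,thr1.R1,thr2.R0)
|TSO outcomes| = 10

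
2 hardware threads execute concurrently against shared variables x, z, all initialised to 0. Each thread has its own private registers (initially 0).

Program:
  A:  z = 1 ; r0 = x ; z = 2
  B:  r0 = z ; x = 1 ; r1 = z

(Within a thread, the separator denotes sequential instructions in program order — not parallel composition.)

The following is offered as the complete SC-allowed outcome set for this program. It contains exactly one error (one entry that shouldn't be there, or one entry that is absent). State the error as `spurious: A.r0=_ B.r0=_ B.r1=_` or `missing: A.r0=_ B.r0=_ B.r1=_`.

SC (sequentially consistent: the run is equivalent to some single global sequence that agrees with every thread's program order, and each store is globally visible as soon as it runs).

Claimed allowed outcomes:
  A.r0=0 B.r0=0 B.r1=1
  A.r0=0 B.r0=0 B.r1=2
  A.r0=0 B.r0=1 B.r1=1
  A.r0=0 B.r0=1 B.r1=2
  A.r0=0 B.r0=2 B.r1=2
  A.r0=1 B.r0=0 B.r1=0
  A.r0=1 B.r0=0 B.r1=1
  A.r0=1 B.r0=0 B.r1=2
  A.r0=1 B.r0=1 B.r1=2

missing: A.r0=1 B.r0=1 B.r1=1

outcome vector order: (A.r0,B.r0,B.r1)
SC (10): 0/0/1 0/0/2 0/1/1 0/1/2 0/2/2 1/0/0 1/0/1 1/0/2 1/1/1 1/1/2
SC∖claimed = {1/1/1}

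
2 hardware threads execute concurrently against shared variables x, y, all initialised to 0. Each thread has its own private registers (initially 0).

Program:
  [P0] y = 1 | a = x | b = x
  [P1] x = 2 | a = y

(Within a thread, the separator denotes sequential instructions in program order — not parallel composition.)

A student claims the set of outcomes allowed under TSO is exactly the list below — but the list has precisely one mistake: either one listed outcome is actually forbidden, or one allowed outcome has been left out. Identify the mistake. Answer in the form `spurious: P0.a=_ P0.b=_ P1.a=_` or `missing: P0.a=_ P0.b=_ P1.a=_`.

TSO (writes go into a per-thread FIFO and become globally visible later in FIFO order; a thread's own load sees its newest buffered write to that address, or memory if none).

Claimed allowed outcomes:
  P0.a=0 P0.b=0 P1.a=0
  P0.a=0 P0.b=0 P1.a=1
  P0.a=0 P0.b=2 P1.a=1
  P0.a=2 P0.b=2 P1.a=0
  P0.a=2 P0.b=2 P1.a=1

missing: P0.a=0 P0.b=2 P1.a=0

outcome vector order: (P0.a,P0.b,P1.a)
TSO: 6 outcomes — {<0 0 0>, <0 0 1>, <0 2 0>, <0 2 1>, <2 2 0>, <2 2 1>}
TSO∖claimed = {<0 2 0>}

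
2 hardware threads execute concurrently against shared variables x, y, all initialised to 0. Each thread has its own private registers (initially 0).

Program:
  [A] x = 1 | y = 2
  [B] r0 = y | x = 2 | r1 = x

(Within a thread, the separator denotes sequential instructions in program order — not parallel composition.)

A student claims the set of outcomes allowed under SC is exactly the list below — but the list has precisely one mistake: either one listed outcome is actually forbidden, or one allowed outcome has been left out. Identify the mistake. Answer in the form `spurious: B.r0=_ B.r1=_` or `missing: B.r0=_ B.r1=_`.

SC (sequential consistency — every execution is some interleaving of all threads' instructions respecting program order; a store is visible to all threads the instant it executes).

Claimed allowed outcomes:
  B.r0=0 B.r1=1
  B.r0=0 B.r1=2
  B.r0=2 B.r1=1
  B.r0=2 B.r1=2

outcome vector order: (B.r0,B.r1)
[SC] allowed = {0/1 0/2 2/2}
claimed∖SC = {2/1}

spurious: B.r0=2 B.r1=1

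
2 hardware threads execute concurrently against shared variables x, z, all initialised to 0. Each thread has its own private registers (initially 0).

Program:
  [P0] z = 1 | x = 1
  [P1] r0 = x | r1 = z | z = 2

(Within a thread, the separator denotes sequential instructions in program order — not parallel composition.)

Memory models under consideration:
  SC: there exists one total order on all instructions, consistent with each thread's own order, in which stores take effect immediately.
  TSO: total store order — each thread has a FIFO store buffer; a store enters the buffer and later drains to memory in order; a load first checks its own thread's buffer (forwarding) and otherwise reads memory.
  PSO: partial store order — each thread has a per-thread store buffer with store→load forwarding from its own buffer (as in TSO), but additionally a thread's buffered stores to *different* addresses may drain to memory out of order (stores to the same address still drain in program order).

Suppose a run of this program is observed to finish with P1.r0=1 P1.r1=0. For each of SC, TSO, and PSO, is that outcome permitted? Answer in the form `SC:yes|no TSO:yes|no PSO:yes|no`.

outcome vector order: (P1.r0,P1.r1)
under SC → (0,0) (0,1) (1,1)
under TSO → (0,0) (0,1) (1,1)
under PSO → (0,0) (0,1) (1,0) (1,1)
target (1,0) ∈ {PSO}

SC:no TSO:no PSO:yes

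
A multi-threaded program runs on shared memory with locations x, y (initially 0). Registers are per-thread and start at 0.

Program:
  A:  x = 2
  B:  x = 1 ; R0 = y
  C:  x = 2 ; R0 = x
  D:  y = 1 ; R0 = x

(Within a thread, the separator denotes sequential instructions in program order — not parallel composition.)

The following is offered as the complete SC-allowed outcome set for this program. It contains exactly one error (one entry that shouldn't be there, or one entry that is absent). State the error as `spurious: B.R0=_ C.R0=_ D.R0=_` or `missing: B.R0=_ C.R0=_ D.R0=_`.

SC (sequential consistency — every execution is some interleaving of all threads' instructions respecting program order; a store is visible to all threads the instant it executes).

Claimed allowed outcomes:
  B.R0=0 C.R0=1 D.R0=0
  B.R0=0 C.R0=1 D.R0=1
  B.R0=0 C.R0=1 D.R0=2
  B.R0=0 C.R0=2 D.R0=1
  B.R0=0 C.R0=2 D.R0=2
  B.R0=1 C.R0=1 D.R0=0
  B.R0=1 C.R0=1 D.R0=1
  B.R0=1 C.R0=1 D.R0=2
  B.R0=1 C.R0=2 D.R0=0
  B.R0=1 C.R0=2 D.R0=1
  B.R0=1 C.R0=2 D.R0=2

spurious: B.R0=0 C.R0=1 D.R0=0

outcome vector order: (B.R0,C.R0,D.R0)
[SC] allowed = {0/1/1; 0/1/2; 0/2/1; 0/2/2; 1/1/0; 1/1/1; 1/1/2; 1/2/0; 1/2/1; 1/2/2}
claimed∖SC = {0/1/0}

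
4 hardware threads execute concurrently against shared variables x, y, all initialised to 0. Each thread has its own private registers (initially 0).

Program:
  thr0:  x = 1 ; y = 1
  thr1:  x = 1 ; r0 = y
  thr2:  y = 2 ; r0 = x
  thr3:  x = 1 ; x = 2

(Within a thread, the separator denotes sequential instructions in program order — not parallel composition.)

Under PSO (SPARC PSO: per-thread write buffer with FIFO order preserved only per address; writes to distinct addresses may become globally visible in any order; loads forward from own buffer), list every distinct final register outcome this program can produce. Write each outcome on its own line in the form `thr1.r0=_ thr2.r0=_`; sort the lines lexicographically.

thr1.r0=0 thr2.r0=0
thr1.r0=0 thr2.r0=1
thr1.r0=0 thr2.r0=2
thr1.r0=1 thr2.r0=0
thr1.r0=1 thr2.r0=1
thr1.r0=1 thr2.r0=2
thr1.r0=2 thr2.r0=0
thr1.r0=2 thr2.r0=1
thr1.r0=2 thr2.r0=2

outcome vector order: (thr1.r0,thr2.r0)
|PSO outcomes| = 9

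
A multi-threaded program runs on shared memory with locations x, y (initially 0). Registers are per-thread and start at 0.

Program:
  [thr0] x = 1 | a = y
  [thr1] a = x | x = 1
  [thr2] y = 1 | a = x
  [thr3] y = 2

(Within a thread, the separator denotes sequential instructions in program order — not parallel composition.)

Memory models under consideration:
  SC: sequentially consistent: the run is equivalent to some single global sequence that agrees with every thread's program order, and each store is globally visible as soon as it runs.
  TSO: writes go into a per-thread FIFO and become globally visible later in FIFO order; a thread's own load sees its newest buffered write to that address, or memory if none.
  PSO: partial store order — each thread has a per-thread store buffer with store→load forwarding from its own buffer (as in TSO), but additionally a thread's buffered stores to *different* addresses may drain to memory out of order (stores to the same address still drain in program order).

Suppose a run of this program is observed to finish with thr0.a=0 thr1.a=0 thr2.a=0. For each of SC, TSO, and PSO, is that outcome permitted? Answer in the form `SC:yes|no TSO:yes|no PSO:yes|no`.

outcome vector order: (thr0.a,thr1.a,thr2.a)
[SC] allowed = {001, 011, 100, 101, 110, 111, 200, 201, 210, 211}
[TSO] allowed = {000, 001, 010, 011, 100, 101, 110, 111, 200, 201, 210, 211}
[PSO] allowed = {000, 001, 010, 011, 100, 101, 110, 111, 200, 201, 210, 211}
target 000 ∈ {TSO,PSO}

SC:no TSO:yes PSO:yes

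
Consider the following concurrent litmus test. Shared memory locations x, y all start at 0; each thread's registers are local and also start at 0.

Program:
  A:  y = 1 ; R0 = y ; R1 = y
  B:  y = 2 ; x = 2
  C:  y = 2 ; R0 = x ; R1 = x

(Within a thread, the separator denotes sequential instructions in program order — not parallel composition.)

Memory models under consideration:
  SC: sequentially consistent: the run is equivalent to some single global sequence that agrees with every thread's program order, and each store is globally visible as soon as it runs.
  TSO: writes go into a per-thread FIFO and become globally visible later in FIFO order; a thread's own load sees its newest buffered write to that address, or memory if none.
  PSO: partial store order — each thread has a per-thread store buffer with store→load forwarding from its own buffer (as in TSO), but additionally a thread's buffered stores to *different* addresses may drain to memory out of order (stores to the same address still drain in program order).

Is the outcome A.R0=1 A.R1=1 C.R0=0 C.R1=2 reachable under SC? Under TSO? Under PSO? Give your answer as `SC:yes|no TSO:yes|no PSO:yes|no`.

outcome vector order: (A.R0,A.R1,C.R0,C.R1)
SC: 9 outcomes — {<1 1 0 0> <1 1 0 2> <1 1 2 2> <1 2 0 0> <1 2 0 2> <1 2 2 2> <2 2 0 0> <2 2 0 2> <2 2 2 2>}
TSO: 9 outcomes — {<1 1 0 0> <1 1 0 2> <1 1 2 2> <1 2 0 0> <1 2 0 2> <1 2 2 2> <2 2 0 0> <2 2 0 2> <2 2 2 2>}
PSO: 9 outcomes — {<1 1 0 0> <1 1 0 2> <1 1 2 2> <1 2 0 0> <1 2 0 2> <1 2 2 2> <2 2 0 0> <2 2 0 2> <2 2 2 2>}
target <1 1 0 2> ∈ {SC,TSO,PSO}

SC:yes TSO:yes PSO:yes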